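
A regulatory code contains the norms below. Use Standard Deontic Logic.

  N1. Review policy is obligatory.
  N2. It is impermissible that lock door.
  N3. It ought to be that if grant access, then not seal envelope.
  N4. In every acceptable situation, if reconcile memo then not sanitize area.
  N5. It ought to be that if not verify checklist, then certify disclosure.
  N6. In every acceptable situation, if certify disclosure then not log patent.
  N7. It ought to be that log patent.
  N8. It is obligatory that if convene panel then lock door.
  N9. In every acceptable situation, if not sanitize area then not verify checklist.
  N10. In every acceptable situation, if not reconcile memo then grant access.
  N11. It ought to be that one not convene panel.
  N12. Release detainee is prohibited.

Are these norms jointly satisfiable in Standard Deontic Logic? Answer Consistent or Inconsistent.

Consistent

Premise 8 is O(convene_panel → lock_door), but O(convene_panel) is not derivable from the premises, so it does not yield O(lock_door).
So O(lock_door) is not derivable, and the apparent clash with O(¬lock_door) does not arise.
A world satisfying every obligation exists (e.g. certify_disclosure=false, convene_panel=false, grant_access=true, lock_door=false, log_patent=true, reconcile_memo=false, release_detainee=false, review_policy=true, sanitize_area=true, seal_envelope=false, verify_checklist=true); no atom is both obligatory and forbidden, so the set is consistent.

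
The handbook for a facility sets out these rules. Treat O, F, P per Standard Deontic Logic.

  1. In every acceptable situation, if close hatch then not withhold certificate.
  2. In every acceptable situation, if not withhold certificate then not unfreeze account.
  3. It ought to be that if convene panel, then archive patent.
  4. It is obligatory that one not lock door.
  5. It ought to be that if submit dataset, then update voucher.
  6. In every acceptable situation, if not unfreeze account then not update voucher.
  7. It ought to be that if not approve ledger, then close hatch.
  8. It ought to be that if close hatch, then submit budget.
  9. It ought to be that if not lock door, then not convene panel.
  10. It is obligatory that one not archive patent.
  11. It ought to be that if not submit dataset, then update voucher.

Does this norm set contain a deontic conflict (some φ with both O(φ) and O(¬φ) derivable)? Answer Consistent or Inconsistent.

Premise 3 is O(convene_panel → archive_patent), but O(convene_panel) is not derivable from the premises, so it does not yield O(archive_patent).
So O(archive_patent) is not derivable, and the apparent clash with O(¬archive_patent) does not arise.
A world satisfying every obligation exists (e.g. approve_ledger=true, archive_patent=false, close_hatch=false, convene_panel=false, lock_door=false, submit_budget=false, submit_dataset=false, unfreeze_account=true, update_voucher=true, withhold_certificate=true); no atom is both obligatory and forbidden, so the set is consistent.

Consistent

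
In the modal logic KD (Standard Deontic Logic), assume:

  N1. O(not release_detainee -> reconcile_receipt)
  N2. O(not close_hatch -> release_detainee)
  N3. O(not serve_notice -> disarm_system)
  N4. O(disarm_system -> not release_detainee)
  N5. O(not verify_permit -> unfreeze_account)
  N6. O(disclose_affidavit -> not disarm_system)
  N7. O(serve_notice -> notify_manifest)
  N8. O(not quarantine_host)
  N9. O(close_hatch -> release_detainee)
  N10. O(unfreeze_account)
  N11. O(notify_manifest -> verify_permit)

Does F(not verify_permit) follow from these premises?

By case analysis on not close_hatch: premise 2 gives O(not close_hatch -> release_detainee) and premise 9 gives O(close_hatch -> release_detainee), so O(release_detainee) either way.
Premise 4 is O(disarm_system -> not release_detainee); contrapositively O(release_detainee -> not disarm_system). Since O(release_detainee) holds, K gives O(not disarm_system).
The contrapositive of premise 3 (O(not serve_notice -> disarm_system)) is O(not disarm_system -> serve_notice), and O(not disarm_system) is already established, so O(serve_notice).
Premise 7 is O(serve_notice -> notify_manifest); since O(serve_notice), deontic closure gives O(notify_manifest).
Premise 11 is O(notify_manifest -> verify_permit); since O(notify_manifest), deontic closure gives O(verify_permit).
Premises 1, 5, 6, 8, 10 do not contribute to this derivation.
So O(verify_permit) holds, i.e. F(not verify_permit). The claim follows.

Yes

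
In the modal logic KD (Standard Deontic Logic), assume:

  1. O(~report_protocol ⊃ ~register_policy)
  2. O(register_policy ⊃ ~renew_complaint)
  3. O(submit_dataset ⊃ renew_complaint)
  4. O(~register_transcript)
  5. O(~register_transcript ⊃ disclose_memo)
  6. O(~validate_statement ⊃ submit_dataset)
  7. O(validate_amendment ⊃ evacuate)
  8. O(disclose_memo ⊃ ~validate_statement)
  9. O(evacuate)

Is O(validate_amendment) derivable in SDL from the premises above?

Premise 7 is O(validate_amendment ⊃ evacuate); even if O(evacuate) held, inferring O(validate_amendment) would be affirming the consequent — invalid.
No other premise forces O(validate_amendment). An ideal world satisfying every premise can still have validate_amendment false, so O(validate_amendment) is not derivable.

No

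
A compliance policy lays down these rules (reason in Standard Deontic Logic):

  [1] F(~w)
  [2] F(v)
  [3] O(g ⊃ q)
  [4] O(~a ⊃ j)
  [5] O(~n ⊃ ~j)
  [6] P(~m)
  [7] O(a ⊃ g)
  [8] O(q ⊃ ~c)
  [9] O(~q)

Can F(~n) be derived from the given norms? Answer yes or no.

Yes

From premise 9 we have O(~q).
Premise 3 is O(g ⊃ q); contrapositively O(~q ⊃ ~g). Since O(~q) holds, K gives O(~g).
Premise 7 is O(a ⊃ g); contrapositively O(~g ⊃ ~a). Since O(~g) holds, K gives O(~a).
With premise 4, O(~a ⊃ j), the K-axiom yields O(j).
Premise 5, O(~n ⊃ ~j), contraposes to O(j ⊃ n); with O(j) we get O(n).
Premises 1, 2, 6, 8 do not contribute to this derivation.
So O(n) holds, i.e. F(~n). The claim follows.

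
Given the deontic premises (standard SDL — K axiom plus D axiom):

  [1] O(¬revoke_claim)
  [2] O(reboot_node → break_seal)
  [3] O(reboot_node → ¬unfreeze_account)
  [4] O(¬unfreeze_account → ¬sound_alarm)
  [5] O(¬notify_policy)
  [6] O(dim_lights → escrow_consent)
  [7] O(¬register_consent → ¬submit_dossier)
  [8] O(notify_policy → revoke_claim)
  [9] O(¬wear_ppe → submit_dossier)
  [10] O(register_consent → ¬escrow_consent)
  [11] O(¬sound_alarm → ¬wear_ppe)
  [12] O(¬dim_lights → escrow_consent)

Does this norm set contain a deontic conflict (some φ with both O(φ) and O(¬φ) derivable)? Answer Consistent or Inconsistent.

Consistent

Premise 8 is O(notify_policy → revoke_claim), but O(notify_policy) is not derivable from the premises, so it does not yield O(revoke_claim).
So O(revoke_claim) is not derivable, and the apparent clash with O(¬revoke_claim) does not arise.
A world satisfying every obligation exists (e.g. break_seal=false, dim_lights=false, escrow_consent=true, notify_policy=false, reboot_node=false, register_consent=false, revoke_claim=false, sound_alarm=true, submit_dossier=false, unfreeze_account=true, wear_ppe=true); no atom is both obligatory and forbidden, so the set is consistent.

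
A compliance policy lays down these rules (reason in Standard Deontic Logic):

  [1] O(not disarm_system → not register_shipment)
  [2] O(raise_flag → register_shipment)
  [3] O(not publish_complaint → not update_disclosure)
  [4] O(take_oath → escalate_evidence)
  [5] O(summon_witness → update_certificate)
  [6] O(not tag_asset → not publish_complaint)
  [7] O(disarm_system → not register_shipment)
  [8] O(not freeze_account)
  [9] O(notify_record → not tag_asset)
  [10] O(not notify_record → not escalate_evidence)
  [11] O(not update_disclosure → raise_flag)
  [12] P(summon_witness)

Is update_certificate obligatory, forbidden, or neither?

Neither

Premise 5 is O(summon_witness → update_certificate), but O(summon_witness) is not derivable from the premises (the permission P(summon_witness) asserts only not O(not summon_witness), not O(summon_witness)), so it does not yield O(update_certificate).
No premise or chain of K-axiom applications forces O(update_certificate), and none forces O(not update_certificate). So update_certificate is neither obligatory nor forbidden under these norms.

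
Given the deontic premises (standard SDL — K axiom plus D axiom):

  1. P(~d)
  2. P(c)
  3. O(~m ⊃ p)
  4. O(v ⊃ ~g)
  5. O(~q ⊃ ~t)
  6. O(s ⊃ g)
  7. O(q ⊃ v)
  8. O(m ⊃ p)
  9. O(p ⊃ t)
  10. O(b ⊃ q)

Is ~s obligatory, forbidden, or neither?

Obligatory

By case analysis on ~m: premise 3 gives O(~m ⊃ p) and premise 8 gives O(m ⊃ p), so O(p) either way.
From O(p) and premise 9, O(p ⊃ t), we obtain O(t).
Premise 5, O(~q ⊃ ~t), contraposes to O(t ⊃ q); with O(t) we get O(q).
From O(q) and premise 7, O(q ⊃ v), we obtain O(v).
Premise 4 is O(v ⊃ ~g); since O(v), deontic closure gives O(~g).
Premise 6, O(s ⊃ g), contraposes to O(~g ⊃ ~s); with O(~g) we get O(~s).
Premises 1, 2, 10 do not contribute to this derivation.
Hence ~s is obligatory.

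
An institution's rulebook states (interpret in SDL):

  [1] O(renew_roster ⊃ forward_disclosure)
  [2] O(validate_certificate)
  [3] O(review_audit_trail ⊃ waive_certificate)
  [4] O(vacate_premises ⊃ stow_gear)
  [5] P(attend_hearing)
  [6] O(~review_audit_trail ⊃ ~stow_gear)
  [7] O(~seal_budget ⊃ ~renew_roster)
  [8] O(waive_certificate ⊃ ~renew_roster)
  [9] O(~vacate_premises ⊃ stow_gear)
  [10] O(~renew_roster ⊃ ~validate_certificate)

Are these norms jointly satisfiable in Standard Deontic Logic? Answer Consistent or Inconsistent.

Premises 9 and 4 are O(~vacate_premises ⊃ stow_gear) and O(vacate_premises ⊃ stow_gear); every ideal world satisfies ~vacate_premises or vacate_premises, so in either case stow_gear holds — hence O(stow_gear).
The contrapositive of premise 6 (O(~review_audit_trail ⊃ ~stow_gear)) is O(stow_gear ⊃ review_audit_trail), and O(stow_gear) is already established, so O(review_audit_trail).
Premise 3 is O(review_audit_trail ⊃ waive_certificate); since O(review_audit_trail), deontic closure gives O(waive_certificate).
Applying K to premise 8 (O(waive_certificate ⊃ ~renew_roster)) and O(waive_certificate) yields O(~renew_roster).
From O(~renew_roster) and premise 10, O(~renew_roster ⊃ ~validate_certificate), we obtain O(~validate_certificate).
Yet premise 2 states O(validate_certificate).
We now have both O(~validate_certificate) and O(validate_certificate) — validate_certificate is simultaneously obligatory and forbidden, violating the D-axiom.

Inconsistent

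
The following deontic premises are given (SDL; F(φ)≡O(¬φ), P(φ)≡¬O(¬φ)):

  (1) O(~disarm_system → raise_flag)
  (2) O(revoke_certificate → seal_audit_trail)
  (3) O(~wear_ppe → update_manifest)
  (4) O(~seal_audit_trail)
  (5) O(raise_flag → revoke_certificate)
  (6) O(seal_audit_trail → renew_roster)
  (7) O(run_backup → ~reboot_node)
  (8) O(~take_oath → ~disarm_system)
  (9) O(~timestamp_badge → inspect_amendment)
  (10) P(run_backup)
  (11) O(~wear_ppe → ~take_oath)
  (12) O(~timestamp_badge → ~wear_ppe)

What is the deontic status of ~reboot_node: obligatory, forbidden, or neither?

Premise 7 is O(run_backup → ~reboot_node), but O(run_backup) is not derivable from the premises (the permission P(run_backup) asserts only ~O(~run_backup), not O(run_backup)), so it does not yield O(~reboot_node).
No premise or chain of K-axiom applications forces O(~reboot_node), and none forces O(reboot_node). So ~reboot_node is neither obligatory nor forbidden under these norms.

Neither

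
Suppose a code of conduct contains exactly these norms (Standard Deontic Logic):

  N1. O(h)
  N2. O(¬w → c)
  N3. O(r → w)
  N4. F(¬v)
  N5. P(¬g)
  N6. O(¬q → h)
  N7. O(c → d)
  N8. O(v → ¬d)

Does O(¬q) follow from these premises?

No

Premise 6 is O(¬q → h); even if O(h) held, inferring O(¬q) would be affirming the consequent — invalid.
No other premise forces O(¬q). An ideal world satisfying every premise can still have ¬q false, so O(¬q) is not derivable.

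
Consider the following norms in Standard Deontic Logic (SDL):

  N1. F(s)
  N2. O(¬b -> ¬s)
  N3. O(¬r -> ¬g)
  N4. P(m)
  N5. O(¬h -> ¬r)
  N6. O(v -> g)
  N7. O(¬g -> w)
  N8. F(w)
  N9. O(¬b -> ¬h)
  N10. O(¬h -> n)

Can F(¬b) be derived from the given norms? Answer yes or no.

Yes

Premise 8, F(w), is equivalent to O(¬w).
The contrapositive of premise 7 (O(¬g -> w)) is O(¬w -> g), and O(¬w) is already established, so O(g).
Premise 3 is O(¬r -> ¬g); contrapositively O(g -> r). Since O(g) holds, K gives O(r).
Premise 5 is O(¬h -> ¬r); contrapositively O(r -> h). Since O(r) holds, K gives O(h).
Premise 9 is O(¬b -> ¬h); contrapositively O(h -> b). Since O(h) holds, K gives O(b).
Premises 1, 2, 4, 6, 10 do not contribute to this derivation.
So O(b) holds, i.e. F(¬b). The claim follows.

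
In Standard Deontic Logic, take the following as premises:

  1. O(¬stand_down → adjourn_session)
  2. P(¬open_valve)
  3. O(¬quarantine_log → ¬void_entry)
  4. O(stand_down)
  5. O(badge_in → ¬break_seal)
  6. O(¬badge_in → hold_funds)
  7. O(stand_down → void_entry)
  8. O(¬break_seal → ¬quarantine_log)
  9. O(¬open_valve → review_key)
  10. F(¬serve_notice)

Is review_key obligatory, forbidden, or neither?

Neither

Premise 9 is O(¬open_valve → review_key), but O(¬open_valve) is not derivable from the premises (the permission P(¬open_valve) asserts only ¬O(open_valve), not O(¬open_valve)), so it does not yield O(review_key).
No premise or chain of K-axiom applications forces O(review_key), and none forces O(¬review_key). So review_key is neither obligatory nor forbidden under these norms.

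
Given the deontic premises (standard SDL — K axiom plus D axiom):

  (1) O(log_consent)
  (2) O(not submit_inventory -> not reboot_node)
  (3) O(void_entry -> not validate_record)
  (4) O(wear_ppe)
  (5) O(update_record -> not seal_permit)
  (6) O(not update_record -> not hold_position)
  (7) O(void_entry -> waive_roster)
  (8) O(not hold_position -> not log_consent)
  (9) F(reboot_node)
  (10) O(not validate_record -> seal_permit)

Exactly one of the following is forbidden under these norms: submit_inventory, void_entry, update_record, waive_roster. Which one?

void_entry

From premise 1 we have O(log_consent).
The contrapositive of premise 8 (O(not hold_position -> not log_consent)) is O(log_consent -> hold_position), and O(log_consent) is already established, so O(hold_position).
Premise 6, O(not update_record -> not hold_position), contraposes to O(hold_position -> update_record); with O(hold_position) we get O(update_record).
Premise 5 is O(update_record -> not seal_permit); since O(update_record), deontic closure gives O(not seal_permit).
Premise 10, O(not validate_record -> seal_permit), contraposes to O(not seal_permit -> validate_record); with O(not seal_permit) we get O(validate_record).
Premise 3, O(void_entry -> not validate_record), contraposes to O(validate_record -> not void_entry); with O(validate_record) we get O(not void_entry).
So O(not void_entry) holds, i.e. void_entry is forbidden. None of the other listed options is forbidden under the premises.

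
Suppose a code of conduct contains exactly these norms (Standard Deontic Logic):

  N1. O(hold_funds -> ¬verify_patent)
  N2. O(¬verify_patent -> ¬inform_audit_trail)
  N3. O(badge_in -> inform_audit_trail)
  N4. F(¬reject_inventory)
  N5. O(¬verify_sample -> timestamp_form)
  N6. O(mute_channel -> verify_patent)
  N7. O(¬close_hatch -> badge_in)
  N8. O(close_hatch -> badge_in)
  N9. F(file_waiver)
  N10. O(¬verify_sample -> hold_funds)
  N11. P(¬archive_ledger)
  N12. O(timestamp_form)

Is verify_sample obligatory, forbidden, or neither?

Obligatory

Premises 8 and 7 are O(close_hatch -> badge_in) and O(¬close_hatch -> badge_in); every ideal world satisfies close_hatch or ¬close_hatch, so in either case badge_in holds — hence O(badge_in).
With premise 3, O(badge_in -> inform_audit_trail), the K-axiom yields O(inform_audit_trail).
Premise 2 is O(¬verify_patent -> ¬inform_audit_trail); contrapositively O(inform_audit_trail -> verify_patent). Since O(inform_audit_trail) holds, K gives O(verify_patent).
Premise 1, O(hold_funds -> ¬verify_patent), contraposes to O(verify_patent -> ¬hold_funds); with O(verify_patent) we get O(¬hold_funds).
The contrapositive of premise 10 (O(¬verify_sample -> hold_funds)) is O(¬hold_funds -> verify_sample), and O(¬hold_funds) is already established, so O(verify_sample).
Premises 4, 5, 6, 9, 11, 12 do not contribute to this derivation.
Hence verify_sample is obligatory.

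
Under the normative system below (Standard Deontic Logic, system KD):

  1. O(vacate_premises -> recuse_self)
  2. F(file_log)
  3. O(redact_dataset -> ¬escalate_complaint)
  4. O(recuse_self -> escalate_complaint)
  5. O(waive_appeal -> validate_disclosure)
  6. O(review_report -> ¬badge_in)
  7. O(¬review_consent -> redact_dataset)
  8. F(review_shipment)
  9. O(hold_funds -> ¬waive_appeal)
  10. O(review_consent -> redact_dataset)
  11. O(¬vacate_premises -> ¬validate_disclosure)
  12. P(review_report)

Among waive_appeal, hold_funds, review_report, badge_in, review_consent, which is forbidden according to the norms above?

Premises 10 and 7 cover both cases: O(review_consent -> redact_dataset) and O(¬review_consent -> redact_dataset). Since review_consent ∨ ¬review_consent is a tautology, O(redact_dataset) follows.
With premise 3, O(redact_dataset -> ¬escalate_complaint), the K-axiom yields O(¬escalate_complaint).
Premise 4, O(recuse_self -> escalate_complaint), contraposes to O(¬escalate_complaint -> ¬recuse_self); with O(¬escalate_complaint) we get O(¬recuse_self).
The contrapositive of premise 1 (O(vacate_premises -> recuse_self)) is O(¬recuse_self -> ¬vacate_premises), and O(¬recuse_self) is already established, so O(¬vacate_premises).
Premise 11 is O(¬vacate_premises -> ¬validate_disclosure); since O(¬vacate_premises), deontic closure gives O(¬validate_disclosure).
Premise 5, O(waive_appeal -> validate_disclosure), contraposes to O(¬validate_disclosure -> ¬waive_appeal); with O(¬validate_disclosure) we get O(¬waive_appeal).
So O(¬waive_appeal) holds, i.e. waive_appeal is forbidden. None of the other listed options is forbidden under the premises.

waive_appeal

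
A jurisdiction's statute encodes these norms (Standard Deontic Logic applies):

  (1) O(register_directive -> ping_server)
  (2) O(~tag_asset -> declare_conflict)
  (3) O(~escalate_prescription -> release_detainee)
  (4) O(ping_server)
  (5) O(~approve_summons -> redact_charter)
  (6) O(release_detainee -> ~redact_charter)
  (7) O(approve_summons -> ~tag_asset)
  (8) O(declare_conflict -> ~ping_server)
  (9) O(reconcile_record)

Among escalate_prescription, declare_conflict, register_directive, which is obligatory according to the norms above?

Premise 4 states O(ping_server) outright.
The contrapositive of premise 8 (O(declare_conflict -> ~ping_server)) is O(ping_server -> ~declare_conflict), and O(ping_server) is already established, so O(~declare_conflict).
Premise 2 is O(~tag_asset -> declare_conflict); contrapositively O(~declare_conflict -> tag_asset). Since O(~declare_conflict) holds, K gives O(tag_asset).
The contrapositive of premise 7 (O(approve_summons -> ~tag_asset)) is O(tag_asset -> ~approve_summons), and O(tag_asset) is already established, so O(~approve_summons).
Premise 5 is O(~approve_summons -> redact_charter); since O(~approve_summons), deontic closure gives O(redact_charter).
Premise 6, O(release_detainee -> ~redact_charter), contraposes to O(redact_charter -> ~release_detainee); with O(redact_charter) we get O(~release_detainee).
Premise 3 is O(~escalate_prescription -> release_detainee); contrapositively O(~release_detainee -> escalate_prescription). Since O(~release_detainee) holds, K gives O(escalate_prescription).
So O(escalate_prescription) holds — escalate_prescription is obligatory. None of the other listed options is made obligatory by any chain of premises.

escalate_prescription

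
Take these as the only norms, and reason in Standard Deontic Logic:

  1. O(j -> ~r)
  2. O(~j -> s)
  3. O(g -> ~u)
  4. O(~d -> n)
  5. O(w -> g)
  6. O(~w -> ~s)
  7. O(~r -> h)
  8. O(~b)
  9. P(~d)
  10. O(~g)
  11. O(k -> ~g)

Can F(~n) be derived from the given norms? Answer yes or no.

Premise 4 is O(~d -> n), but O(~d) is not derivable from the premises (the permission P(~d) asserts only ~O(d), not O(~d)), so it does not yield O(n).
No other premise forces O(n). An ideal world satisfying every premise can still have ~n true, so F(~n) is not derivable.

No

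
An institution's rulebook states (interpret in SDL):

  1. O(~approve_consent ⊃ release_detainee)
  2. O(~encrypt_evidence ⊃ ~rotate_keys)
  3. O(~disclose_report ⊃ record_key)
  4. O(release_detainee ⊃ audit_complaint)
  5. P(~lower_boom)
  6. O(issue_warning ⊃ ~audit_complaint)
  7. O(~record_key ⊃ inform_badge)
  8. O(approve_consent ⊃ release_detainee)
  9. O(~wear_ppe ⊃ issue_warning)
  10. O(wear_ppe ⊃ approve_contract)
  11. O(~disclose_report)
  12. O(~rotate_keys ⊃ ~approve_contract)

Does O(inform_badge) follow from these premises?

Premise 7 is O(~record_key ⊃ inform_badge), but O(~record_key) is not derivable from the premises, so it does not yield O(inform_badge).
No other premise forces O(inform_badge). An ideal world satisfying every premise can still have inform_badge false, so O(inform_badge) is not derivable.

No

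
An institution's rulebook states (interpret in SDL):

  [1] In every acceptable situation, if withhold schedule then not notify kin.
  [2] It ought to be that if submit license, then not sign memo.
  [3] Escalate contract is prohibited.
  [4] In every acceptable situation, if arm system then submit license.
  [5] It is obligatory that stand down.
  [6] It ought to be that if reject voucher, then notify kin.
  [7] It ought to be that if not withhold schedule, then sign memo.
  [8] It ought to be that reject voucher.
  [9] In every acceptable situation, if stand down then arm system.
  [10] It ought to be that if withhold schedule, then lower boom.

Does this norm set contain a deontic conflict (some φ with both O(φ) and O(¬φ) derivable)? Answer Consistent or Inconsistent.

Premise 8 gives O(reject_voucher).
With premise 6, O(reject_voucher → notify_kin), the K-axiom yields O(notify_kin).
Premise 1 is O(withhold_schedule → ¬notify_kin); contrapositively O(notify_kin → ¬withhold_schedule). Since O(notify_kin) holds, K gives O(¬withhold_schedule).
From O(¬withhold_schedule) and premise 7, O(¬withhold_schedule → sign_memo), we obtain O(sign_memo).
Premise 2 is O(submit_license → ¬sign_memo); contrapositively O(sign_memo → ¬submit_license). Since O(sign_memo) holds, K gives O(¬submit_license).
Premise 4, O(arm_system → submit_license), contraposes to O(¬submit_license → ¬arm_system); with O(¬submit_license) we get O(¬arm_system).
The contrapositive of premise 9 (O(stand_down → arm_system)) is O(¬arm_system → ¬stand_down), and O(¬arm_system) is already established, so O(¬stand_down).
Yet premise 5 states O(stand_down).
We now have both O(¬stand_down) and O(stand_down) — stand_down is simultaneously obligatory and forbidden, violating the D-axiom.

Inconsistent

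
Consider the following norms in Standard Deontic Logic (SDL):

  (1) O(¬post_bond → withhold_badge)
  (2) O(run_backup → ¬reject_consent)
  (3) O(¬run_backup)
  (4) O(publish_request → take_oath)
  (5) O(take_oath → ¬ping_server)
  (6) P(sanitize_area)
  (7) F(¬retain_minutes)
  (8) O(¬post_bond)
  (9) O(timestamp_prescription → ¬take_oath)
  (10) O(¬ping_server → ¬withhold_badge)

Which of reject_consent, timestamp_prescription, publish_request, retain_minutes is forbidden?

publish_request

Premise 8 gives O(¬post_bond).
Applying K to premise 1 (O(¬post_bond → withhold_badge)) and O(¬post_bond) yields O(withhold_badge).
The contrapositive of premise 10 (O(¬ping_server → ¬withhold_badge)) is O(withhold_badge → ping_server), and O(withhold_badge) is already established, so O(ping_server).
The contrapositive of premise 5 (O(take_oath → ¬ping_server)) is O(ping_server → ¬take_oath), and O(ping_server) is already established, so O(¬take_oath).
The contrapositive of premise 4 (O(publish_request → take_oath)) is O(¬take_oath → ¬publish_request), and O(¬take_oath) is already established, so O(¬publish_request).
So O(¬publish_request) holds, i.e. publish_request is forbidden. None of the other listed options is forbidden under the premises.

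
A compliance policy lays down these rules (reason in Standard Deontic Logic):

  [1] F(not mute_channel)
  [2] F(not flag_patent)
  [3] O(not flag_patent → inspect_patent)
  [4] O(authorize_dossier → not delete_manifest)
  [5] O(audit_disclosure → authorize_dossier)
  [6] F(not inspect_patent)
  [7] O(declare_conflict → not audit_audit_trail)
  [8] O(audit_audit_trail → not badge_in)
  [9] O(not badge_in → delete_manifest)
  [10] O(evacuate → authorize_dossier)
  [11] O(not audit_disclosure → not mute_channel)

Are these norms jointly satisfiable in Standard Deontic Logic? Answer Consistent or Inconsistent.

Premise 3 is O(not flag_patent → inspect_patent); even if O(inspect_patent) held, inferring O(not flag_patent) would be affirming the consequent — invalid.
So O(not flag_patent) is not derivable, and the apparent clash with O(flag_patent) does not arise.
A world satisfying every obligation exists (e.g. audit_audit_trail=false, audit_disclosure=true, authorize_dossier=true, badge_in=true, declare_conflict=false, delete_manifest=false, evacuate=false, flag_patent=true, inspect_patent=true, mute_channel=true); no atom is both obligatory and forbidden, so the set is consistent.

Consistent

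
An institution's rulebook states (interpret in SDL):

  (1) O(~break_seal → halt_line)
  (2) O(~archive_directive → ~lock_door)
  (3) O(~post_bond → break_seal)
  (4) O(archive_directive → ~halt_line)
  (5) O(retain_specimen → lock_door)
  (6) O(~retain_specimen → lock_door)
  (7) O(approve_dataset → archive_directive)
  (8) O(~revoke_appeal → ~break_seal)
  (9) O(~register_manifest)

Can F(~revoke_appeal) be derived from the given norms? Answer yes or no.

By case analysis on retain_specimen: premise 5 gives O(retain_specimen → lock_door) and premise 6 gives O(~retain_specimen → lock_door), so O(lock_door) either way.
The contrapositive of premise 2 (O(~archive_directive → ~lock_door)) is O(lock_door → archive_directive), and O(lock_door) is already established, so O(archive_directive).
From O(archive_directive) and premise 4, O(archive_directive → ~halt_line), we obtain O(~halt_line).
The contrapositive of premise 1 (O(~break_seal → halt_line)) is O(~halt_line → break_seal), and O(~halt_line) is already established, so O(break_seal).
Premise 8, O(~revoke_appeal → ~break_seal), contraposes to O(break_seal → revoke_appeal); with O(break_seal) we get O(revoke_appeal).
Premises 3, 7, 9 do not contribute to this derivation.
So O(revoke_appeal) holds, i.e. F(~revoke_appeal). The claim follows.

Yes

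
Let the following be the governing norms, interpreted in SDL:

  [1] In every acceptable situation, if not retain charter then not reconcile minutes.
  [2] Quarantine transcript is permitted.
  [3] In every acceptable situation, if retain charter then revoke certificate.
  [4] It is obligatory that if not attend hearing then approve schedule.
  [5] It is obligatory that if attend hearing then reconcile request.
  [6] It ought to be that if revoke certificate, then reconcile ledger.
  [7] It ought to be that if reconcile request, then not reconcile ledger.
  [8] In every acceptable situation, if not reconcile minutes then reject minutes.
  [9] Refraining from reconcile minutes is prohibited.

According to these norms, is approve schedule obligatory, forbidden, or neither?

Premise 9, F(¬reconcile_minutes), is equivalent to O(reconcile_minutes).
Premise 1, O(¬retain_charter → ¬reconcile_minutes), contraposes to O(reconcile_minutes → retain_charter); with O(reconcile_minutes) we get O(retain_charter).
Applying K to premise 3 (O(retain_charter → revoke_certificate)) and O(retain_charter) yields O(revoke_certificate).
With premise 6, O(revoke_certificate → reconcile_ledger), the K-axiom yields O(reconcile_ledger).
Premise 7 is O(reconcile_request → ¬reconcile_ledger); contrapositively O(reconcile_ledger → ¬reconcile_request). Since O(reconcile_ledger) holds, K gives O(¬reconcile_request).
Premise 5 is O(attend_hearing → reconcile_request); contrapositively O(¬reconcile_request → ¬attend_hearing). Since O(¬reconcile_request) holds, K gives O(¬attend_hearing).
With premise 4, O(¬attend_hearing → approve_schedule), the K-axiom yields O(approve_schedule).
Premises 2, 8 do not contribute to this derivation.
Hence approve_schedule is obligatory.

Obligatory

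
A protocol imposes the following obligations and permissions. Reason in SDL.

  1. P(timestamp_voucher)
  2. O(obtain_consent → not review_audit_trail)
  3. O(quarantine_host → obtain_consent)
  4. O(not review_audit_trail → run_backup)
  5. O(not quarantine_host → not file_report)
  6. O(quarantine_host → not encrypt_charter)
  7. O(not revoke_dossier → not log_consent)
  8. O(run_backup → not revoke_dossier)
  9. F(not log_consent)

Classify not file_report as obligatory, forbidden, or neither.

Obligatory

Premise 9, F(not log_consent), is equivalent to O(log_consent).
Premise 7, O(not revoke_dossier → not log_consent), contraposes to O(log_consent → revoke_dossier); with O(log_consent) we get O(revoke_dossier).
The contrapositive of premise 8 (O(run_backup → not revoke_dossier)) is O(revoke_dossier → not run_backup), and O(revoke_dossier) is already established, so O(not run_backup).
The contrapositive of premise 4 (O(not review_audit_trail → run_backup)) is O(not run_backup → review_audit_trail), and O(not run_backup) is already established, so O(review_audit_trail).
Premise 2, O(obtain_consent → not review_audit_trail), contraposes to O(review_audit_trail → not obtain_consent); with O(review_audit_trail) we get O(not obtain_consent).
Premise 3 is O(quarantine_host → obtain_consent); contrapositively O(not obtain_consent → not quarantine_host). Since O(not obtain_consent) holds, K gives O(not quarantine_host).
With premise 5, O(not quarantine_host → not file_report), the K-axiom yields O(not file_report).
Premises 1, 6 do not contribute to this derivation.
Hence not file_report is obligatory.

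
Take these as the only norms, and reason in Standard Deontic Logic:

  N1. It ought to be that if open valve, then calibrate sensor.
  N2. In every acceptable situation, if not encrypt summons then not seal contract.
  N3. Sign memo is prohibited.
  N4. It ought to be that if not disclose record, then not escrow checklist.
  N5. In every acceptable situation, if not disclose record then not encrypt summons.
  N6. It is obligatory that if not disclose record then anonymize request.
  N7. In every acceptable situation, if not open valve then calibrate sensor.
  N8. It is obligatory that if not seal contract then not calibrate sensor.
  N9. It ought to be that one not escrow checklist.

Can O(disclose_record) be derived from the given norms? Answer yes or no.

Yes

Premises 1 and 7 cover both cases: O(open_valve → calibrate_sensor) and O(¬open_valve → calibrate_sensor). Since open_valve ∨ ¬open_valve is a tautology, O(calibrate_sensor) follows.
Premise 8 is O(¬seal_contract → ¬calibrate_sensor); contrapositively O(calibrate_sensor → seal_contract). Since O(calibrate_sensor) holds, K gives O(seal_contract).
Premise 2 is O(¬encrypt_summons → ¬seal_contract); contrapositively O(seal_contract → encrypt_summons). Since O(seal_contract) holds, K gives O(encrypt_summons).
Premise 5 is O(¬disclose_record → ¬encrypt_summons); contrapositively O(encrypt_summons → disclose_record). Since O(encrypt_summons) holds, K gives O(disclose_record).
Premises 3, 4, 6, 9 do not contribute to this derivation.
So O(disclose_record) follows.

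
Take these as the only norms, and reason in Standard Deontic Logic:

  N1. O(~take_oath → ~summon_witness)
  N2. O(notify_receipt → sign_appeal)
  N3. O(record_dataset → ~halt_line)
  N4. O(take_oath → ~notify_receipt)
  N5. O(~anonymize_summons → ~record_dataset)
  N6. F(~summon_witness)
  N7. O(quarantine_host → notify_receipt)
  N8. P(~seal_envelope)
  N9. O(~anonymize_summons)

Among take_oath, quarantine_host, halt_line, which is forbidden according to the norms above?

F(~summon_witness) at premise 6 means O(summon_witness).
Premise 1 is O(~take_oath → ~summon_witness); contrapositively O(summon_witness → take_oath). Since O(summon_witness) holds, K gives O(take_oath).
Premise 4 is O(take_oath → ~notify_receipt); since O(take_oath), deontic closure gives O(~notify_receipt).
The contrapositive of premise 7 (O(quarantine_host → notify_receipt)) is O(~notify_receipt → ~quarantine_host), and O(~notify_receipt) is already established, so O(~quarantine_host).
So O(~quarantine_host) holds, i.e. quarantine_host is forbidden. None of the other listed options is forbidden under the premises.

quarantine_host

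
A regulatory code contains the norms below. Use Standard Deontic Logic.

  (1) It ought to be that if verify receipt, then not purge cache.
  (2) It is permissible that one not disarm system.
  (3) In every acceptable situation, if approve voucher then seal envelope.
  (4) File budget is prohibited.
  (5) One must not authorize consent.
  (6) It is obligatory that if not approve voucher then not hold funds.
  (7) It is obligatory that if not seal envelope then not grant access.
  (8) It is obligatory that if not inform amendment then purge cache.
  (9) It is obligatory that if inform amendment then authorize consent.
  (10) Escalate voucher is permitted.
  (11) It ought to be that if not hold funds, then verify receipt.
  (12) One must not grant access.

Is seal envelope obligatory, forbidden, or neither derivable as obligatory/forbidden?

Obligatory

F(authorize_consent) at premise 5 means O(¬authorize_consent).
Premise 9 is O(inform_amendment → authorize_consent); contrapositively O(¬authorize_consent → ¬inform_amendment). Since O(¬authorize_consent) holds, K gives O(¬inform_amendment).
From O(¬inform_amendment) and premise 8, O(¬inform_amendment → purge_cache), we obtain O(purge_cache).
Premise 1, O(verify_receipt → ¬purge_cache), contraposes to O(purge_cache → ¬verify_receipt); with O(purge_cache) we get O(¬verify_receipt).
Premise 11 is O(¬hold_funds → verify_receipt); contrapositively O(¬verify_receipt → hold_funds). Since O(¬verify_receipt) holds, K gives O(hold_funds).
Premise 6, O(¬approve_voucher → ¬hold_funds), contraposes to O(hold_funds → approve_voucher); with O(hold_funds) we get O(approve_voucher).
With premise 3, O(approve_voucher → seal_envelope), the K-axiom yields O(seal_envelope).
Premises 2, 4, 7, 10, 12 do not contribute to this derivation.
Hence seal_envelope is obligatory.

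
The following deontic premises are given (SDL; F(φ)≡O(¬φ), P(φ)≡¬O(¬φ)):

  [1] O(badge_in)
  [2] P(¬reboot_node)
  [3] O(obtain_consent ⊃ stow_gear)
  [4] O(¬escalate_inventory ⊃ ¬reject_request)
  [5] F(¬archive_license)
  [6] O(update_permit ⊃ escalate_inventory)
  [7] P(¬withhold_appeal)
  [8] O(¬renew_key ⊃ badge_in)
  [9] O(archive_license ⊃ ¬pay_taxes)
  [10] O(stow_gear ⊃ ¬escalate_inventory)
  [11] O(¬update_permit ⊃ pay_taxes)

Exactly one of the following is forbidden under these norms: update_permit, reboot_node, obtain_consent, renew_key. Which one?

obtain_consent

Premise 5 is F(¬archive_license), i.e. O(archive_license).
From O(archive_license) and premise 9, O(archive_license ⊃ ¬pay_taxes), we obtain O(¬pay_taxes).
The contrapositive of premise 11 (O(¬update_permit ⊃ pay_taxes)) is O(¬pay_taxes ⊃ update_permit), and O(¬pay_taxes) is already established, so O(update_permit).
From O(update_permit) and premise 6, O(update_permit ⊃ escalate_inventory), we obtain O(escalate_inventory).
Premise 10, O(stow_gear ⊃ ¬escalate_inventory), contraposes to O(escalate_inventory ⊃ ¬stow_gear); with O(escalate_inventory) we get O(¬stow_gear).
The contrapositive of premise 3 (O(obtain_consent ⊃ stow_gear)) is O(¬stow_gear ⊃ ¬obtain_consent), and O(¬stow_gear) is already established, so O(¬obtain_consent).
So O(¬obtain_consent) holds, i.e. obtain_consent is forbidden. None of the other listed options is forbidden under the premises.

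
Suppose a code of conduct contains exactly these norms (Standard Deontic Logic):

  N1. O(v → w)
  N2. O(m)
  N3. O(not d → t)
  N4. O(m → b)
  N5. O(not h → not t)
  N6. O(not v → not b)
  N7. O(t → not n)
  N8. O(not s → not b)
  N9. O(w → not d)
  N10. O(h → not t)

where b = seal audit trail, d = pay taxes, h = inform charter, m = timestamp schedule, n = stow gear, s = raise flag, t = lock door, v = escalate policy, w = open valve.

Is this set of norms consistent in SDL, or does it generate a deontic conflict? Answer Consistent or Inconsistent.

Inconsistent

By case analysis on h: premise 10 gives O(h → not t) and premise 5 gives O(not h → not t), so O(not t) either way.
Premise 3 is O(not d → t); contrapositively O(not t → d). Since O(not t) holds, K gives O(d).
The contrapositive of premise 9 (O(w → not d)) is O(d → not w), and O(d) is already established, so O(not w).
Premise 1, O(v → w), contraposes to O(not w → not v); with O(not w) we get O(not v).
Applying K to premise 6 (O(not v → not b)) and O(not v) yields O(not b).
The contrapositive of premise 4 (O(m → b)) is O(not b → not m), and O(not b) is already established, so O(not m).
But premise 2 directly asserts O(m).
We now have both O(not m) and O(m) — m is simultaneously obligatory and forbidden, violating the D-axiom.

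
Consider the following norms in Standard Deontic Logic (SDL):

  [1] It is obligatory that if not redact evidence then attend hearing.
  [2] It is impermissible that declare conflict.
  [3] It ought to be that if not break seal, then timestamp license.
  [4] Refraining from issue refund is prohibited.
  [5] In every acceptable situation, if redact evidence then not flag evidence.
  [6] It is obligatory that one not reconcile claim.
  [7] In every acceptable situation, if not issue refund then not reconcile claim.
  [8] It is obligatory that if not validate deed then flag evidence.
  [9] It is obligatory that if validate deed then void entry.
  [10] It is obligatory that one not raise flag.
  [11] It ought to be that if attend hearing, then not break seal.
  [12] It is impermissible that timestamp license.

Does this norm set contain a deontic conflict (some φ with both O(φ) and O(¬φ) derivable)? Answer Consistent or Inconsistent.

Premise 7 is O(¬issue_refund → ¬reconcile_claim); even if O(¬reconcile_claim) held, inferring O(¬issue_refund) would be affirming the consequent — invalid.
So O(¬issue_refund) is not derivable, and the apparent clash with O(issue_refund) does not arise.
A world satisfying every obligation exists (e.g. attend_hearing=false, break_seal=true, declare_conflict=false, flag_evidence=false, issue_refund=true, raise_flag=false, reconcile_claim=false, redact_evidence=true, timestamp_license=false, validate_deed=true, void_entry=true); no atom is both obligatory and forbidden, so the set is consistent.

Consistent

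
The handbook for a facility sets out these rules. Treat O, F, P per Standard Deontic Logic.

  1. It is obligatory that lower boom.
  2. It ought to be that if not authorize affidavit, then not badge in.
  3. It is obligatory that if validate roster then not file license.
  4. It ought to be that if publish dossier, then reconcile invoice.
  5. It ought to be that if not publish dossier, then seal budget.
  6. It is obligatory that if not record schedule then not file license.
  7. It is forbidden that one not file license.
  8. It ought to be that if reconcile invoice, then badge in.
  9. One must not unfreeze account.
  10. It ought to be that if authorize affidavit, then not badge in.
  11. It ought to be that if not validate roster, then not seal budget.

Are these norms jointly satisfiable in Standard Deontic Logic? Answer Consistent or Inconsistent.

Premises 2 and 10 are O(¬authorize_affidavit → ¬badge_in) and O(authorize_affidavit → ¬badge_in); every ideal world satisfies ¬authorize_affidavit or authorize_affidavit, so in either case ¬badge_in holds — hence O(¬badge_in).
Premise 8, O(reconcile_invoice → badge_in), contraposes to O(¬badge_in → ¬reconcile_invoice); with O(¬badge_in) we get O(¬reconcile_invoice).
The contrapositive of premise 4 (O(publish_dossier → reconcile_invoice)) is O(¬reconcile_invoice → ¬publish_dossier), and O(¬reconcile_invoice) is already established, so O(¬publish_dossier).
Premise 5 is O(¬publish_dossier → seal_budget); since O(¬publish_dossier), deontic closure gives O(seal_budget).
Premise 11, O(¬validate_roster → ¬seal_budget), contraposes to O(seal_budget → validate_roster); with O(seal_budget) we get O(validate_roster).
With premise 3, O(validate_roster → ¬file_license), the K-axiom yields O(¬file_license).
Yet premise 7 is F(¬file_license), i.e. O(file_license).
We now have both O(¬file_license) and O(file_license) — file_license is simultaneously obligatory and forbidden, violating the D-axiom.

Inconsistent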